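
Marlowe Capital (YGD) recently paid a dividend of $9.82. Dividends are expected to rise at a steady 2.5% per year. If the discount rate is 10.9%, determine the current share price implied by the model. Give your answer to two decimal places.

Gordon growth model: P₀ = D₁/(r − g). D₁ = 9.82 × (1 + 0.025) = 10.0655.
P₀ = 10.0655 / (0.109 − 0.025) = 10.0655 / 0.084 = 119.8274

$119.83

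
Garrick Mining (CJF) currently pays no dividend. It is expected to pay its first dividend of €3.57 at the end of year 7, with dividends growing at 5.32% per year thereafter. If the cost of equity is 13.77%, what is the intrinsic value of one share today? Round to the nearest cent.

€19.48

Deferred-dividend DDM. At t=6 the remaining stream is a growing perpetuity with first payment D_7 = 3.57.
V_6 = D_7/(r−g) = 3.57/(0.1377−0.0532) = 42.2485
P₀ = V_6/(1+r)^6 = 42.2485/(1+0.1377)^6 = 19.4825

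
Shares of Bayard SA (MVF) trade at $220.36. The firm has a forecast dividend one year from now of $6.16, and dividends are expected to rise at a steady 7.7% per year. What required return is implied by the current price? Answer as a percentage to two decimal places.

Rearranging the constant-growth DDM: r = D₁/P₀ + g.
r = 6.1600 / 220.36 + 0.077 = 0.02795 + 0.077 = 0.10495

10.50%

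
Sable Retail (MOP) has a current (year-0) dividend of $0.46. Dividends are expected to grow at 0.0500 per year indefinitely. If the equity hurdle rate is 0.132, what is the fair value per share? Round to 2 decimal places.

$5.89

Gordon growth model: P₀ = D₁/(r − g). D₁ = 0.46 × (1 + 0.05) = 0.4830.
P₀ = 0.4830 / (0.132 − 0.05) = 0.4830 / 0.082 = 5.8902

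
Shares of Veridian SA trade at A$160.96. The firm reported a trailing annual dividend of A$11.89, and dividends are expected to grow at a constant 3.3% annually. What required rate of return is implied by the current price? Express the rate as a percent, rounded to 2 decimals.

Rearranging the constant-growth DDM: r = D₁/P₀ + g.
D₁ = 11.89 × (1 + 0.033) = 12.2824.
r = 12.2824 / 160.96 + 0.033 = 0.07631 + 0.033 = 0.10931

10.93%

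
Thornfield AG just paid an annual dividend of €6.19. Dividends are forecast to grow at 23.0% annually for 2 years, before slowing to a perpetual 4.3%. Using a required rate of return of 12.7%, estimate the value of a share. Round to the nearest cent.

Two-stage DDM. Project D₁…D_2 at 0.23, terminal growth 0.043, discount at r = 0.127.
D_1 = 7.6137
D_2 = 9.3649
Terminal value at t=2: TV = D_3/(r−g) = 9.7675/(0.127−0.043) = 116.2802
P₀ = 7.6137/(1+0.127)^1 + 9.3649/(1+0.127)^2 + 116.2802/(1+0.127)^2 = 105.6788

€105.68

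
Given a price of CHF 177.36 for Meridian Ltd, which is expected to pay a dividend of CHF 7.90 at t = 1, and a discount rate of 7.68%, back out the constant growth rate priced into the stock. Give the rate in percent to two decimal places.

3.23%

From P₀ = D₁/(r − g), the implied growth is g = r − D₁/P₀.
g = 0.0768 − 7.90/177.36 = 0.0768 − 0.04454 = 0.03226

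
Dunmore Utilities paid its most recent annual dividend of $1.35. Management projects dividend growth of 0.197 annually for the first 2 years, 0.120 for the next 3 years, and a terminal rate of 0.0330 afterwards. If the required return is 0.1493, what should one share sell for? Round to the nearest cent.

$19.08

Three-stage DDM. Project D₁…D_5; terminal Gordon value at t=5 with g = 0.033; discount at r = 0.1493.
D_1 = 1.6160
D_2 = 1.9343
D_3 = 2.1664
D_4 = 2.4264
D_5 = 2.7175
TV_5 = 2.8072/(0.1493−0.033) = 24.1377
P₀ = Σ Dₜ/(1+r)ᵗ + TV_5/(1+r)^5 = 19.0807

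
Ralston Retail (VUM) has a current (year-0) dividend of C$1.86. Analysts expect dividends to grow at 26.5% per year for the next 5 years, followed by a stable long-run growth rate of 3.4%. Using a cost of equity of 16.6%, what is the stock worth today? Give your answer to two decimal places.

Two-stage DDM. Project D₁…D_5 at 0.265, terminal growth 0.034, discount at r = 0.166.
D_1 = 2.3529
D_2 = 2.9764
D_3 = 3.7652
D_4 = 4.7629
D_5 = 6.0251
Terminal value at t=5: TV = D_6/(r−g) = 6.2300/(0.166−0.034) = 47.1968
P₀ = 2.3529/(1+0.166)^1 + 2.9764/(1+0.166)^2 + 3.7652/(1+0.166)^3 + 4.7629/(1+0.166)^4 + 6.0251/(1+0.166)^5 + 47.1968/(1+0.166)^5 = 33.8535

C$33.85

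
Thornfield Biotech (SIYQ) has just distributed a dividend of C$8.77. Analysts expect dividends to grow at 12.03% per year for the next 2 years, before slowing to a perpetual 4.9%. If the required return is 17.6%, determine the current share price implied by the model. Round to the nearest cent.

C$82.05

Two-stage DDM. Project D₁…D_2 at 0.1203, terminal growth 0.049, discount at r = 0.176.
D_1 = 9.8250
D_2 = 11.0070
Terminal value at t=2: TV = D_3/(r−g) = 11.5463/(0.176−0.049) = 90.9159
P₀ = 9.8250/(1+0.176)^1 + 11.0070/(1+0.176)^2 + 90.9159/(1+0.176)^2 = 82.0529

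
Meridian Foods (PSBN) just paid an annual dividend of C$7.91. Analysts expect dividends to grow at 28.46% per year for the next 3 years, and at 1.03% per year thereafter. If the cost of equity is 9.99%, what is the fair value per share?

Two-stage DDM. Project D₁…D_3 at 0.2846, terminal growth 0.0103, discount at r = 0.0999.
D_1 = 10.1612
D_2 = 13.0531
D_3 = 16.7680
Terminal value at t=3: TV = D_4/(r−g) = 16.9407/(0.0999−0.0103) = 189.0700
P₀ = 10.1612/(1+0.0999)^1 + 13.0531/(1+0.0999)^2 + 16.7680/(1+0.0999)^3 + 189.0700/(1+0.0999)^3 = 174.7192

C$174.72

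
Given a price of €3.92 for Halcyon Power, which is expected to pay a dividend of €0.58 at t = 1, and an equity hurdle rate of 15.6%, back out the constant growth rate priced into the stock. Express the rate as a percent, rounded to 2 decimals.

From P₀ = D₁/(r − g), the implied growth is g = r − D₁/P₀.
g = 0.156 − 0.58/3.92 = 0.156 − 0.14796 = 0.00804

0.80%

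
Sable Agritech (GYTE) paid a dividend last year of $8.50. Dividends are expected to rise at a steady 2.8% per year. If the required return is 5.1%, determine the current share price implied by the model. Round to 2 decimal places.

$379.91

Gordon growth model: P₀ = D₁/(r − g). D₁ = 8.50 × (1 + 0.028) = 8.7380.
P₀ = 8.7380 / (0.051 − 0.028) = 8.7380 / 0.023 = 379.9130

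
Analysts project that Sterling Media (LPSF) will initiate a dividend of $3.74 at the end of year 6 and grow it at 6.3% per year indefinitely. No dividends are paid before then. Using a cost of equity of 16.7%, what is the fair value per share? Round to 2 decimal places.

Deferred-dividend DDM. At t=5 the remaining stream is a growing perpetuity with first payment D_6 = 3.74.
V_5 = D_6/(r−g) = 3.74/(0.167−0.063) = 35.9615
P₀ = V_5/(1+r)^5 = 35.9615/(1+0.167)^5 = 16.6144

$16.61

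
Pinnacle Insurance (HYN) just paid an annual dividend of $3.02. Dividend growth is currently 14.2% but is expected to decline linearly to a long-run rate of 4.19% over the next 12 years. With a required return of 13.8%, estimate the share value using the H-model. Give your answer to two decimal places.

$51.62

H-model: P₀ = D₀[(1+g_L) + H(g_S−g_L)]/(r−g_L), with H = 12/2 = 6.
P₀ = 3.02 × [(1+0.0419) + 6×(0.142−0.0419)] / (0.138−0.0419)
   = 3.02 × 1.6425 / 0.0961 = 51.6165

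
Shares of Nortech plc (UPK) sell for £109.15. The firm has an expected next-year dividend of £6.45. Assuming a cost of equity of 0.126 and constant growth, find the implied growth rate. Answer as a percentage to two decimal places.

From P₀ = D₁/(r − g), the implied growth is g = r − D₁/P₀.
g = 0.126 − 6.45/109.15 = 0.126 − 0.05909 = 0.06691

6.69%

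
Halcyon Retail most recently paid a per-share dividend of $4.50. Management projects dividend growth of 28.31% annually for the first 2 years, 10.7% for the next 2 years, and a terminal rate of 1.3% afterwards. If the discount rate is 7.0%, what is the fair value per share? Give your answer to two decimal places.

$148.58

Three-stage DDM. Project D₁…D_4; terminal Gordon value at t=4 with g = 0.013; discount at r = 0.07.
D_1 = 5.7739
D_2 = 7.4086
D_3 = 8.2013
D_4 = 9.0788
TV_4 = 9.1968/(0.07−0.013) = 161.3479
P₀ = Σ Dₜ/(1+r)ᵗ + TV_4/(1+r)^4 = 148.5795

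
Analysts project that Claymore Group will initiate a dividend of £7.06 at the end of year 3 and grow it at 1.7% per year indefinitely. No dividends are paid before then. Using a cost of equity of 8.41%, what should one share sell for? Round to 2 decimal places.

£89.52

Deferred-dividend DDM. At t=2 the remaining stream is a growing perpetuity with first payment D_3 = 7.06.
V_2 = D_3/(r−g) = 7.06/(0.0841−0.017) = 105.2161
P₀ = V_2/(1+r)^2 = 105.2161/(1+0.0841)^2 = 89.5248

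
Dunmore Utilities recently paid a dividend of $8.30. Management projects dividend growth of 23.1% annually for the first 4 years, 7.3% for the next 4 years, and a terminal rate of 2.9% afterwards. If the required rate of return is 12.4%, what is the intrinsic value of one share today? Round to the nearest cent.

Three-stage DDM. Project D₁…D_8; terminal Gordon value at t=8 with g = 0.029; discount at r = 0.124.
D_1 = 10.2173
D_2 = 12.5775
D_3 = 15.4829
D_4 = 19.0594
D_5 = 20.4508
D_6 = 21.9437
D_7 = 23.5456
D_8 = 25.2644
TV_8 = 25.9971/(0.124−0.029) = 273.6535
P₀ = Σ Dₜ/(1+r)ᵗ + TV_8/(1+r)^8 = 191.8929

$191.89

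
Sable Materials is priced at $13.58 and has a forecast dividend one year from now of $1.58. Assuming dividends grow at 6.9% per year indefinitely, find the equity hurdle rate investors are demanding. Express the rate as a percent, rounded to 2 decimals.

18.53%

Rearranging the constant-growth DDM: r = D₁/P₀ + g.
r = 1.5800 / 13.58 + 0.069 = 0.11635 + 0.069 = 0.18535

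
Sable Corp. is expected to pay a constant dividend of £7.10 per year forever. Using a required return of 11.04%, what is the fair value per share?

£64.31

Zero-growth DDM (perpetuity): P₀ = D/r = 7.10 / 0.1104 = 64.3116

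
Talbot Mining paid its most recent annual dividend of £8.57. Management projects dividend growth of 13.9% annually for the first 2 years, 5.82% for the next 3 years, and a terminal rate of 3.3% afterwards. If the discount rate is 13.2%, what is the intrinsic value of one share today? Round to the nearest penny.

£114.03

Three-stage DDM. Project D₁…D_5; terminal Gordon value at t=5 with g = 0.033; discount at r = 0.132.
D_1 = 9.7612
D_2 = 11.1180
D_3 = 11.7651
D_4 = 12.4498
D_5 = 13.1744
TV_5 = 13.6092/(0.132−0.033) = 137.4664
P₀ = Σ Dₜ/(1+r)ᵗ + TV_5/(1+r)^5 = 114.0340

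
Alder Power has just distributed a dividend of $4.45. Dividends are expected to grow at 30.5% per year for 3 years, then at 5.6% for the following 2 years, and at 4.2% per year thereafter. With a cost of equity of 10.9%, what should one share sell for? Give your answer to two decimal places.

$134.38

Three-stage DDM. Project D₁…D_5; terminal Gordon value at t=5 with g = 0.042; discount at r = 0.109.
D_1 = 5.8072
D_2 = 7.5785
D_3 = 9.8899
D_4 = 10.4437
D_5 = 11.0286
TV_5 = 11.4918/(0.109−0.042) = 171.5190
P₀ = Σ Dₜ/(1+r)ᵗ + TV_5/(1+r)^5 = 134.3763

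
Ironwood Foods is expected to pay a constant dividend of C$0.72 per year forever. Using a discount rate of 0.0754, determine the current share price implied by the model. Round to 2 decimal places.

C$9.55

Zero-growth DDM (perpetuity): P₀ = D/r = 0.72 / 0.0754 = 9.5491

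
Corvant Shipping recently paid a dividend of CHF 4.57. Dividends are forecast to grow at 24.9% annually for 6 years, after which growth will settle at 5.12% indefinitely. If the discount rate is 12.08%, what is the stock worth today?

Two-stage DDM. Project D₁…D_6 at 0.249, terminal growth 0.0512, discount at r = 0.1208.
D_1 = 5.7079
D_2 = 7.1292
D_3 = 8.9044
D_4 = 11.1216
D_5 = 13.8908
D_6 = 17.3497
Terminal value at t=6: TV = D_7/(r−g) = 18.2380/(0.1208−0.0512) = 262.0396
P₀ = 5.7079/(1+0.1208)^1 + 7.1292/(1+0.1208)^2 + 8.9044/(1+0.1208)^3 + 11.1216/(1+0.1208)^4 + 13.8908/(1+0.1208)^5 + 17.3497/(1+0.1208)^6 + 262.0396/(1+0.1208)^6 = 172.9363

CHF 172.94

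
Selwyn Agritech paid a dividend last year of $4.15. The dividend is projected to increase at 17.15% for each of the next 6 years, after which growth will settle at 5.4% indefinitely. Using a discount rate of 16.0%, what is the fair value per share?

Two-stage DDM. Project D₁…D_6 at 0.1715, terminal growth 0.054, discount at r = 0.16.
D_1 = 4.8617
D_2 = 5.6955
D_3 = 6.6723
D_4 = 7.8166
D_5 = 9.1571
D_6 = 10.7276
Terminal value at t=6: TV = D_7/(r−g) = 11.3069/(0.16−0.054) = 106.6686
P₀ = 4.8617/(1+0.16)^1 + 5.6955/(1+0.16)^2 + 6.6723/(1+0.16)^3 + 7.8166/(1+0.16)^4 + 9.1571/(1+0.16)^5 + 10.7276/(1+0.16)^6 + 106.6686/(1+0.16)^6 = 69.5597

$69.56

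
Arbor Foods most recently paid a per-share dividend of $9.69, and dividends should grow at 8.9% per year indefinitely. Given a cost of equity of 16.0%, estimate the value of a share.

$148.63

Gordon growth model: P₀ = D₁/(r − g). D₁ = 9.69 × (1 + 0.089) = 10.5524.
P₀ = 10.5524 / (0.16 − 0.089) = 10.5524 / 0.071 = 148.6255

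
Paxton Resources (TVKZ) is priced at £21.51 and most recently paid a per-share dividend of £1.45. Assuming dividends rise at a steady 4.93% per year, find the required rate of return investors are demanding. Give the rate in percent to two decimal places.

Rearranging the constant-growth DDM: r = D₁/P₀ + g.
D₁ = 1.45 × (1 + 0.0493) = 1.5215.
r = 1.5215 / 21.51 + 0.0493 = 0.07073 + 0.0493 = 0.12003

12.00%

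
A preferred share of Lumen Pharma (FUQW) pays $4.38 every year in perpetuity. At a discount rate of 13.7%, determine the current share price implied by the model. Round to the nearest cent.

Zero-growth DDM (perpetuity): P₀ = D/r = 4.38 / 0.137 = 31.9708

$31.97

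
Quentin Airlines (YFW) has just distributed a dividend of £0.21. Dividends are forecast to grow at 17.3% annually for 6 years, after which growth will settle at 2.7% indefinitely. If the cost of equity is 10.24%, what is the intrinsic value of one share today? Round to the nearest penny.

£5.73

Two-stage DDM. Project D₁…D_6 at 0.173, terminal growth 0.027, discount at r = 0.1024.
D_1 = 0.2463
D_2 = 0.2889
D_3 = 0.3389
D_4 = 0.3976
D_5 = 0.4663
D_6 = 0.5470
Terminal value at t=6: TV = D_7/(r−g) = 0.5618/(0.1024−0.027) = 7.4509
P₀ = 0.2463/(1+0.1024)^1 + 0.2889/(1+0.1024)^2 + 0.3389/(1+0.1024)^3 + 0.3976/(1+0.1024)^4 + 0.4663/(1+0.1024)^5 + 0.5470/(1+0.1024)^6 + 7.4509/(1+0.1024)^6 = 5.7258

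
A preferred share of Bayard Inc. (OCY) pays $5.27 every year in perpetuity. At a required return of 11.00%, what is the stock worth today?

$47.91

Zero-growth DDM (perpetuity): P₀ = D/r = 5.27 / 0.11 = 47.9091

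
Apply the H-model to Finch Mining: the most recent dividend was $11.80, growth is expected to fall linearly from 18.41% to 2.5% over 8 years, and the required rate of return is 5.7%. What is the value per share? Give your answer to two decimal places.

H-model: P₀ = D₀[(1+g_L) + H(g_S−g_L)]/(r−g_L), with H = 8/2 = 4.
P₀ = 11.80 × [(1+0.025) + 4×(0.1841−0.025)] / (0.057−0.025)
   = 11.80 × 1.6614 / 0.032 = 612.6413

$612.64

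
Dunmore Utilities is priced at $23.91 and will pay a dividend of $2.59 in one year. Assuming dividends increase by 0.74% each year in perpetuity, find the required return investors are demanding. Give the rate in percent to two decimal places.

11.57%

Rearranging the constant-growth DDM: r = D₁/P₀ + g.
r = 2.5900 / 23.91 + 0.0074 = 0.10832 + 0.0074 = 0.11572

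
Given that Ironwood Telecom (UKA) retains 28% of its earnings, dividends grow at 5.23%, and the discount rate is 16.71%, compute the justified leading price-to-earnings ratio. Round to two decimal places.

Payout ratio b = 1 − 0.28 = 0.72.
Justified leading P/E = b/(r−g) = 0.72/(0.1671−0.0523) = 6.2718

6.27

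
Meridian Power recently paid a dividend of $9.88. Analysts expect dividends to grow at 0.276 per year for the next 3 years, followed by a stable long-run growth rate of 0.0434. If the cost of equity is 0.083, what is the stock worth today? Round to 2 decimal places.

$467.29

Two-stage DDM. Project D₁…D_3 at 0.276, terminal growth 0.0434, discount at r = 0.083.
D_1 = 12.6069
D_2 = 16.0864
D_3 = 20.5262
Terminal value at t=3: TV = D_4/(r−g) = 21.4171/(0.083−0.0434) = 540.8348
P₀ = 12.6069/(1+0.083)^1 + 16.0864/(1+0.083)^2 + 20.5262/(1+0.083)^3 + 540.8348/(1+0.083)^3 = 467.2893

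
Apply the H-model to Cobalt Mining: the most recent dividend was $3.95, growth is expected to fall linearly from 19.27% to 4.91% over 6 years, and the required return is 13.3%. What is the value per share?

H-model: P₀ = D₀[(1+g_L) + H(g_S−g_L)]/(r−g_L), with H = 6/2 = 3.
P₀ = 3.95 × [(1+0.0491) + 3×(0.1927−0.0491)] / (0.133−0.0491)
   = 3.95 × 1.4799 / 0.0839 = 69.6735

$69.67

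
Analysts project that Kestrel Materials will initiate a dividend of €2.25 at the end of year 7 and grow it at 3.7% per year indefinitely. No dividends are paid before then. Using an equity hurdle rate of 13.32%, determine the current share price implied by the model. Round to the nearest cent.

€11.05

Deferred-dividend DDM. At t=6 the remaining stream is a growing perpetuity with first payment D_7 = 2.25.
V_6 = D_7/(r−g) = 2.25/(0.1332−0.037) = 23.3888
P₀ = V_6/(1+r)^6 = 23.3888/(1+0.1332)^6 = 11.0451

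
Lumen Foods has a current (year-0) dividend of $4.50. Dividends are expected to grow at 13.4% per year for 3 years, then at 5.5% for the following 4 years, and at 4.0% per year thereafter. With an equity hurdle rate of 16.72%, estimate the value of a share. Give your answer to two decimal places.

$48.17

Three-stage DDM. Project D₁…D_7; terminal Gordon value at t=7 with g = 0.04; discount at r = 0.1672.
D_1 = 5.1030
D_2 = 5.7868
D_3 = 6.5622
D_4 = 6.9232
D_5 = 7.3039
D_6 = 7.7056
D_7 = 8.1295
TV_7 = 8.4546/(0.1672−0.04) = 66.4673
P₀ = Σ Dₜ/(1+r)ᵗ + TV_7/(1+r)^7 = 48.1713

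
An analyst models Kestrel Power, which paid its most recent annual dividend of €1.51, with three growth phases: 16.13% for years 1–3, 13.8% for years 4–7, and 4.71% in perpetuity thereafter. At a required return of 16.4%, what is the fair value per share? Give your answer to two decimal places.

€22.45

Three-stage DDM. Project D₁…D_7; terminal Gordon value at t=7 with g = 0.0471; discount at r = 0.164.
D_1 = 1.7536
D_2 = 2.0364
D_3 = 2.3649
D_4 = 2.6912
D_5 = 3.0626
D_6 = 3.4853
D_7 = 3.9662
TV_7 = 4.1531/(0.164−0.0471) = 35.5265
P₀ = Σ Dₜ/(1+r)ᵗ + TV_7/(1+r)^7 = 22.4506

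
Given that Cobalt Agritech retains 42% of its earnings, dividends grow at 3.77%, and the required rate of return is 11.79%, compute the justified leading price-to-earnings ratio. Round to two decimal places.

Payout ratio b = 1 − 0.42 = 0.58.
Justified leading P/E = b/(r−g) = 0.58/(0.1179−0.0377) = 7.2319

7.23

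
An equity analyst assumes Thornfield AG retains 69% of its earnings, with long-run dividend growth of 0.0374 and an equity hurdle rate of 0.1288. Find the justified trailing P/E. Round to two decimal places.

3.52

Payout ratio b = 1 − 0.69 = 0.31.
Justified trailing P/E = b(1+g)/(r−g) = 0.31×(1+0.0374)/(0.1288−0.0374) = 3.5185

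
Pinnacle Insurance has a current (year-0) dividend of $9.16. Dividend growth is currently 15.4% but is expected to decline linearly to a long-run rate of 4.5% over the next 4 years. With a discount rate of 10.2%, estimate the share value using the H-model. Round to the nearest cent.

H-model: P₀ = D₀[(1+g_L) + H(g_S−g_L)]/(r−g_L), with H = 4/2 = 2.
P₀ = 9.16 × [(1+0.045) + 2×(0.154−0.045)] / (0.102−0.045)
   = 9.16 × 1.2630 / 0.057 = 202.9663

$202.97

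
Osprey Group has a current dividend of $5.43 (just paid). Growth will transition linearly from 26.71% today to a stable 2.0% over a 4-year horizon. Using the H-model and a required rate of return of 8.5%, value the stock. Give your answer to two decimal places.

H-model: P₀ = D₀[(1+g_L) + H(g_S−g_L)]/(r−g_L), with H = 4/2 = 2.
P₀ = 5.43 × [(1+0.02) + 2×(0.2671−0.02)] / (0.085−0.02)
   = 5.43 × 1.5142 / 0.065 = 126.4939

$126.49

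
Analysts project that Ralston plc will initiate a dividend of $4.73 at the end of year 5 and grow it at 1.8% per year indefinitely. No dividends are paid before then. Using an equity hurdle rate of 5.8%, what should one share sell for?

Deferred-dividend DDM. At t=4 the remaining stream is a growing perpetuity with first payment D_5 = 4.73.
V_4 = D_5/(r−g) = 4.73/(0.058−0.018) = 118.2500
P₀ = V_4/(1+r)^4 = 118.2500/(1+0.058)^4 = 94.3753

$94.38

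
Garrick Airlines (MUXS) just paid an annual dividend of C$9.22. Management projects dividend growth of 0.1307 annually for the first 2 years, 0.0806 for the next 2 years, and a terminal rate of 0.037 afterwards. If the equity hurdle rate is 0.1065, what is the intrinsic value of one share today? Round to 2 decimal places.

Three-stage DDM. Project D₁…D_4; terminal Gordon value at t=4 with g = 0.037; discount at r = 0.1065.
D_1 = 10.4251
D_2 = 11.7876
D_3 = 12.7377
D_4 = 13.7643
TV_4 = 14.2736/(0.1065−0.037) = 205.3759
P₀ = Σ Dₜ/(1+r)ᵗ + TV_4/(1+r)^4 = 174.6413

C$174.64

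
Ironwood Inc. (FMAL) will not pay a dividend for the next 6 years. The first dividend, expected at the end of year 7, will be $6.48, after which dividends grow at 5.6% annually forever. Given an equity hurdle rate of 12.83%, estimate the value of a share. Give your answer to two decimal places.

Deferred-dividend DDM. At t=6 the remaining stream is a growing perpetuity with first payment D_7 = 6.48.
V_6 = D_7/(r−g) = 6.48/(0.1283−0.056) = 89.6266
P₀ = V_6/(1+r)^6 = 89.6266/(1+0.1283)^6 = 43.4399

$43.44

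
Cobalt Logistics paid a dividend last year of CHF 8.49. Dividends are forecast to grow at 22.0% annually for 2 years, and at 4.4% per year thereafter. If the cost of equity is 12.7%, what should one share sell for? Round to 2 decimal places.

Two-stage DDM. Project D₁…D_2 at 0.22, terminal growth 0.044, discount at r = 0.127.
D_1 = 10.3578
D_2 = 12.6365
Terminal value at t=2: TV = D_3/(r−g) = 13.1925/(0.127−0.044) = 158.9461
P₀ = 10.3578/(1+0.127)^1 + 12.6365/(1+0.127)^2 + 158.9461/(1+0.127)^2 = 144.2813

CHF 144.28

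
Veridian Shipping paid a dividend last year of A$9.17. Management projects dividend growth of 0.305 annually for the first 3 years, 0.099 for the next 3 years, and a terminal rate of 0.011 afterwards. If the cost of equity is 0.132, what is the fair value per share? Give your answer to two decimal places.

Three-stage DDM. Project D₁…D_6; terminal Gordon value at t=6 with g = 0.011; discount at r = 0.132.
D_1 = 11.9668
D_2 = 15.6167
D_3 = 20.3798
D_4 = 22.3974
D_5 = 24.6148
D_6 = 27.0517
TV_6 = 27.3492/(0.132−0.011) = 226.0267
P₀ = Σ Dₜ/(1+r)ᵗ + TV_6/(1+r)^6 = 183.9655

A$183.97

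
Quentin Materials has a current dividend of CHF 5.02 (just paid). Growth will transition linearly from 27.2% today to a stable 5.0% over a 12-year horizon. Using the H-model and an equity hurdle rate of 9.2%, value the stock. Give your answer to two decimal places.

CHF 284.71

H-model: P₀ = D₀[(1+g_L) + H(g_S−g_L)]/(r−g_L), with H = 12/2 = 6.
P₀ = 5.02 × [(1+0.05) + 6×(0.272−0.05)] / (0.092−0.05)
   = 5.02 × 2.3820 / 0.042 = 284.7057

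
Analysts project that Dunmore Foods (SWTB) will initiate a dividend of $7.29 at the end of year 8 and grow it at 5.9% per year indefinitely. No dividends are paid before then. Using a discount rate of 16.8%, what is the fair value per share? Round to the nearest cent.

$22.55

Deferred-dividend DDM. At t=7 the remaining stream is a growing perpetuity with first payment D_8 = 7.29.
V_7 = D_8/(r−g) = 7.29/(0.168−0.059) = 66.8807
P₀ = V_7/(1+r)^7 = 66.8807/(1+0.168)^7 = 22.5528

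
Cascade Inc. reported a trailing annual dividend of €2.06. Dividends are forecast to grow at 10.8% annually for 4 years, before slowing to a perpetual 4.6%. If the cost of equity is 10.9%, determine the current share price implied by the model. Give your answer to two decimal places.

€42.30

Two-stage DDM. Project D₁…D_4 at 0.108, terminal growth 0.046, discount at r = 0.109.
D_1 = 2.2825
D_2 = 2.5290
D_3 = 2.8021
D_4 = 3.1047
Terminal value at t=4: TV = D_5/(r−g) = 3.2476/(0.109−0.046) = 51.5487
P₀ = 2.2825/(1+0.109)^1 + 2.5290/(1+0.109)^2 + 2.8021/(1+0.109)^3 + 3.1047/(1+0.109)^4 + 51.5487/(1+0.109)^4 = 42.3008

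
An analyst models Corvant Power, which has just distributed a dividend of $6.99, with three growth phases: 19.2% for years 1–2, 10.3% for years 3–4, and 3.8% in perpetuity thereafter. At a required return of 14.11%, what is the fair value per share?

$101.18

Three-stage DDM. Project D₁…D_4; terminal Gordon value at t=4 with g = 0.038; discount at r = 0.1411.
D_1 = 8.3321
D_2 = 9.9318
D_3 = 10.9548
D_4 = 12.0832
TV_4 = 12.5423/(0.1411−0.038) = 121.6520
P₀ = Σ Dₜ/(1+r)ᵗ + TV_4/(1+r)^4 = 101.1792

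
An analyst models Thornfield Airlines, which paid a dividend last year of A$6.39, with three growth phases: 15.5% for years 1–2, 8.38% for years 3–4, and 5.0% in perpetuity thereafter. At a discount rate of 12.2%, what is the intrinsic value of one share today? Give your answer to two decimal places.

Three-stage DDM. Project D₁…D_4; terminal Gordon value at t=4 with g = 0.05; discount at r = 0.122.
D_1 = 7.3804
D_2 = 8.5244
D_3 = 9.2388
D_4 = 10.0130
TV_4 = 10.5136/(0.122−0.05) = 146.0225
P₀ = Σ Dₜ/(1+r)ᵗ + TV_4/(1+r)^4 = 118.3485

A$118.35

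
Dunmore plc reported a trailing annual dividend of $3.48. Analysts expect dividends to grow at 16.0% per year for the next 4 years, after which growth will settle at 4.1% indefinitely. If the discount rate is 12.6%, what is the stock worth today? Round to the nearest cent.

$63.01

Two-stage DDM. Project D₁…D_4 at 0.16, terminal growth 0.041, discount at r = 0.126.
D_1 = 4.0368
D_2 = 4.6827
D_3 = 5.4319
D_4 = 6.3010
Terminal value at t=4: TV = D_5/(r−g) = 6.5594/(0.126−0.041) = 77.1690
P₀ = 4.0368/(1+0.126)^1 + 4.6827/(1+0.126)^2 + 5.4319/(1+0.126)^3 + 6.3010/(1+0.126)^4 + 77.1690/(1+0.126)^4 = 63.0083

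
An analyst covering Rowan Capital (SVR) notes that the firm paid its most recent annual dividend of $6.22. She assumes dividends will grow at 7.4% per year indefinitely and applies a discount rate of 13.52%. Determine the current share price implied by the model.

$109.15

Gordon growth model: P₀ = D₁/(r − g). D₁ = 6.22 × (1 + 0.074) = 6.6803.
P₀ = 6.6803 / (0.1352 − 0.074) = 6.6803 / 0.0612 = 109.1549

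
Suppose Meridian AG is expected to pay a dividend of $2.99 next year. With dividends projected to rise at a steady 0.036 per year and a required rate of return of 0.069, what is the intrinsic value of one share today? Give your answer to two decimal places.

$90.61

Gordon growth model: P₀ = D₁/(r − g), with D₁ = 2.99 given directly.
P₀ = 2.9900 / (0.069 − 0.036) = 2.9900 / 0.033 = 90.6061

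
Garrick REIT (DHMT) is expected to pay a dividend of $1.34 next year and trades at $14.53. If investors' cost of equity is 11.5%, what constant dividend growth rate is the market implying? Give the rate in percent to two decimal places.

2.28%

From P₀ = D₁/(r − g), the implied growth is g = r − D₁/P₀.
g = 0.115 − 1.34/14.53 = 0.115 − 0.09222 = 0.02278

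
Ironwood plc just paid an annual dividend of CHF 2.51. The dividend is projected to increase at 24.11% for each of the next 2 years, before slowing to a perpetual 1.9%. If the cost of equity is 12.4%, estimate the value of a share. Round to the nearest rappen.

Two-stage DDM. Project D₁…D_2 at 0.2411, terminal growth 0.019, discount at r = 0.124.
D_1 = 3.1152
D_2 = 3.8662
Terminal value at t=2: TV = D_3/(r−g) = 3.9397/(0.124−0.019) = 37.5208
P₀ = 3.1152/(1+0.124)^1 + 3.8662/(1+0.124)^2 + 37.5208/(1+0.124)^2 = 35.5306

CHF 35.53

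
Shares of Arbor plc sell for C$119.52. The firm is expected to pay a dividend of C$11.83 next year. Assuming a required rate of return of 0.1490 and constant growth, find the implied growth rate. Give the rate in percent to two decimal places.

From P₀ = D₁/(r − g), the implied growth is g = r − D₁/P₀.
g = 0.149 − 11.83/119.52 = 0.149 − 0.09898 = 0.05002

5.00%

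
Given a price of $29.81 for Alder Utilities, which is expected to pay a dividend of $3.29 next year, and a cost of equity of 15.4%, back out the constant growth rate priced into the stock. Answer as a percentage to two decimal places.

From P₀ = D₁/(r − g), the implied growth is g = r − D₁/P₀.
g = 0.154 − 3.29/29.81 = 0.154 − 0.11037 = 0.04363

4.36%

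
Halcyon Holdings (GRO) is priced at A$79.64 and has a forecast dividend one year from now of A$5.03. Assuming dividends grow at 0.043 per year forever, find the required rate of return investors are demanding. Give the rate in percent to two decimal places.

10.62%

Rearranging the constant-growth DDM: r = D₁/P₀ + g.
r = 5.0300 / 79.64 + 0.043 = 0.06316 + 0.043 = 0.10616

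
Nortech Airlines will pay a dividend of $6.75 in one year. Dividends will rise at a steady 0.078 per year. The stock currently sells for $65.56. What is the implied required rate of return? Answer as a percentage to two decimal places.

18.10%

Rearranging the constant-growth DDM: r = D₁/P₀ + g.
r = 6.7500 / 65.56 + 0.078 = 0.10296 + 0.078 = 0.18096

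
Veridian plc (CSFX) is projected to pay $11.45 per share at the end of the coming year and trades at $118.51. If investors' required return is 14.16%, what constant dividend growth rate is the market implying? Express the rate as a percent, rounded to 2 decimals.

From P₀ = D₁/(r − g), the implied growth is g = r − D₁/P₀.
g = 0.1416 − 11.45/118.51 = 0.1416 − 0.09662 = 0.04498

4.50%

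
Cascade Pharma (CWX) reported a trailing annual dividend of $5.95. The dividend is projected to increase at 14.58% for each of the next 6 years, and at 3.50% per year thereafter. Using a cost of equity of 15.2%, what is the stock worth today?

Two-stage DDM. Project D₁…D_6 at 0.1458, terminal growth 0.035, discount at r = 0.152.
D_1 = 6.8175
D_2 = 7.8115
D_3 = 8.9504
D_4 = 10.2554
D_5 = 11.7506
D_6 = 13.4639
Terminal value at t=6: TV = D_7/(r−g) = 13.9351/(0.152−0.035) = 119.1035
P₀ = 6.8175/(1+0.152)^1 + 7.8115/(1+0.152)^2 + 8.9504/(1+0.152)^3 + 10.2554/(1+0.152)^4 + 11.7506/(1+0.152)^5 + 13.4639/(1+0.152)^6 + 119.1035/(1+0.152)^6 = 85.9912

$85.99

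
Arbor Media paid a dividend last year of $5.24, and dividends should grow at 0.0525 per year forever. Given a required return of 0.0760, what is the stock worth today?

Gordon growth model: P₀ = D₁/(r − g). D₁ = 5.24 × (1 + 0.0525) = 5.5151.
P₀ = 5.5151 / (0.076 − 0.0525) = 5.5151 / 0.0235 = 234.6851

$234.69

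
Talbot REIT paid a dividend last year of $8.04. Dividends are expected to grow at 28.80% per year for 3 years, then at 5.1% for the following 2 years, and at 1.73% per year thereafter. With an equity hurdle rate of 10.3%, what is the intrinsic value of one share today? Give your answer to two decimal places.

$194.95

Three-stage DDM. Project D₁…D_5; terminal Gordon value at t=5 with g = 0.0173; discount at r = 0.103.
D_1 = 10.3555
D_2 = 13.3379
D_3 = 17.1792
D_4 = 18.0554
D_5 = 18.9762
TV_5 = 19.3045/(0.103−0.0173) = 225.2565
P₀ = Σ Dₜ/(1+r)ᵗ + TV_5/(1+r)^5 = 194.9502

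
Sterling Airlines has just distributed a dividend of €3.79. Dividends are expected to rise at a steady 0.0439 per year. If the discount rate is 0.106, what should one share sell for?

€63.71

Gordon growth model: P₀ = D₁/(r − g). D₁ = 3.79 × (1 + 0.0439) = 3.9564.
P₀ = 3.9564 / (0.106 − 0.0439) = 3.9564 / 0.0621 = 63.7098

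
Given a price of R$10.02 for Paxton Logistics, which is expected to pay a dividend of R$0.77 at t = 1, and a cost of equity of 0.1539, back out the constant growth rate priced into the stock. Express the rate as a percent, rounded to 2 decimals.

7.71%

From P₀ = D₁/(r − g), the implied growth is g = r − D₁/P₀.
g = 0.1539 − 0.77/10.02 = 0.1539 − 0.07685 = 0.07705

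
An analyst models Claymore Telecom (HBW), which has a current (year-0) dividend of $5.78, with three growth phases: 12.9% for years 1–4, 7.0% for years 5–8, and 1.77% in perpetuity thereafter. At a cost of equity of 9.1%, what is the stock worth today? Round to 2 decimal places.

Three-stage DDM. Project D₁…D_8; terminal Gordon value at t=8 with g = 0.0177; discount at r = 0.091.
D_1 = 6.5256
D_2 = 7.3674
D_3 = 8.3178
D_4 = 9.3908
D_5 = 10.0482
D_6 = 10.7516
D_7 = 11.5042
D_8 = 12.3095
TV_8 = 12.5273/(0.091−0.0177) = 170.9049
P₀ = Σ Dₜ/(1+r)ᵗ + TV_8/(1+r)^8 = 135.6109

$135.61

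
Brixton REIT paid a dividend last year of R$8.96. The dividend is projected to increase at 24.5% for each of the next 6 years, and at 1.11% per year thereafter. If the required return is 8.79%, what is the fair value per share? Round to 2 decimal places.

R$353.49

Two-stage DDM. Project D₁…D_6 at 0.245, terminal growth 0.0111, discount at r = 0.0879.
D_1 = 11.1552
D_2 = 13.8882
D_3 = 17.2908
D_4 = 21.5271
D_5 = 26.8012
D_6 = 33.3675
Terminal value at t=6: TV = D_7/(r−g) = 33.7379/(0.0879−0.0111) = 439.2958
P₀ = 11.1552/(1+0.0879)^1 + 13.8882/(1+0.0879)^2 + 17.2908/(1+0.0879)^3 + 21.5271/(1+0.0879)^4 + 26.8012/(1+0.0879)^5 + 33.3675/(1+0.0879)^6 + 439.2958/(1+0.0879)^6 = 353.4875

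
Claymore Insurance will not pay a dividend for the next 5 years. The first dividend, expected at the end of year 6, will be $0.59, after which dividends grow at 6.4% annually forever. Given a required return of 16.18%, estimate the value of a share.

Deferred-dividend DDM. At t=5 the remaining stream is a growing perpetuity with first payment D_6 = 0.59.
V_5 = D_6/(r−g) = 0.59/(0.1618−0.064) = 6.0327
P₀ = V_5/(1+r)^5 = 6.0327/(1+0.1618)^5 = 2.8501

$2.85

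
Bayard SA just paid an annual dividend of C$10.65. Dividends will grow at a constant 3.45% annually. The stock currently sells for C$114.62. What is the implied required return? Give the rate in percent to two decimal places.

13.06%

Rearranging the constant-growth DDM: r = D₁/P₀ + g.
D₁ = 10.65 × (1 + 0.0345) = 11.0174.
r = 11.0174 / 114.62 + 0.0345 = 0.09612 + 0.0345 = 0.13062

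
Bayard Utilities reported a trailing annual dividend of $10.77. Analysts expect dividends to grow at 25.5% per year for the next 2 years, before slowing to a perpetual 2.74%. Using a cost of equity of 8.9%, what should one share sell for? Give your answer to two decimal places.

Two-stage DDM. Project D₁…D_2 at 0.255, terminal growth 0.0274, discount at r = 0.089.
D_1 = 13.5163
D_2 = 16.9630
Terminal value at t=2: TV = D_3/(r−g) = 17.4278/(0.089−0.0274) = 282.9189
P₀ = 13.5163/(1+0.089)^1 + 16.9630/(1+0.089)^2 + 282.9189/(1+0.089)^2 = 265.2801

$265.28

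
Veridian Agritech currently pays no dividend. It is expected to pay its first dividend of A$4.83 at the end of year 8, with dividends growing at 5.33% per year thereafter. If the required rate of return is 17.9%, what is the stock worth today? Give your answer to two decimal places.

A$12.13

Deferred-dividend DDM. At t=7 the remaining stream is a growing perpetuity with first payment D_8 = 4.83.
V_7 = D_8/(r−g) = 4.83/(0.179−0.0533) = 38.4248
P₀ = V_7/(1+r)^7 = 38.4248/(1+0.179)^7 = 12.1343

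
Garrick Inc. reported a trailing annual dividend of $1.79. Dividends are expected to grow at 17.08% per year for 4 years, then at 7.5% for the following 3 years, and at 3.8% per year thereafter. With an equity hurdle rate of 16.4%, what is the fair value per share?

$23.85

Three-stage DDM. Project D₁…D_7; terminal Gordon value at t=7 with g = 0.038; discount at r = 0.164.
D_1 = 2.0957
D_2 = 2.4537
D_3 = 2.8728
D_4 = 3.3634
D_5 = 3.6157
D_6 = 3.8869
D_7 = 4.1784
TV_7 = 4.3372/(0.164−0.038) = 34.4220
P₀ = Σ Dₜ/(1+r)ᵗ + TV_7/(1+r)^7 = 23.8528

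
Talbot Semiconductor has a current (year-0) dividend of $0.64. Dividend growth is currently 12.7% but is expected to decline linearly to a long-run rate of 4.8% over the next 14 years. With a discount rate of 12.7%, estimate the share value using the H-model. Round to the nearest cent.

H-model: P₀ = D₀[(1+g_L) + H(g_S−g_L)]/(r−g_L), with H = 14/2 = 7.
P₀ = 0.64 × [(1+0.048) + 7×(0.127−0.048)] / (0.127−0.048)
   = 0.64 × 1.6010 / 0.079 = 12.9701

$12.97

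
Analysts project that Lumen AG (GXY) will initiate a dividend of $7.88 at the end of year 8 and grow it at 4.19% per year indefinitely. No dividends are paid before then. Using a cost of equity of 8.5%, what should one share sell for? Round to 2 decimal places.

Deferred-dividend DDM. At t=7 the remaining stream is a growing perpetuity with first payment D_8 = 7.88.
V_7 = D_8/(r−g) = 7.88/(0.085−0.0419) = 182.8306
P₀ = V_7/(1+r)^7 = 182.8306/(1+0.085)^7 = 103.2858

$103.29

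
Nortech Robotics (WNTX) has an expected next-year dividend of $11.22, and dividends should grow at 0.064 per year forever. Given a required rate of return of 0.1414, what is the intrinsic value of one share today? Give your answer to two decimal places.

Gordon growth model: P₀ = D₁/(r − g), with D₁ = 11.22 given directly.
P₀ = 11.2200 / (0.1414 − 0.064) = 11.2200 / 0.0774 = 144.9612

$144.96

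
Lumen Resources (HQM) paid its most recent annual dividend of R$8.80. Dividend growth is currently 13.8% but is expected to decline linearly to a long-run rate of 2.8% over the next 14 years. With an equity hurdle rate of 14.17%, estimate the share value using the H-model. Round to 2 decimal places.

H-model: P₀ = D₀[(1+g_L) + H(g_S−g_L)]/(r−g_L), with H = 14/2 = 7.
P₀ = 8.80 × [(1+0.028) + 7×(0.138−0.028)] / (0.1417−0.028)
   = 8.80 × 1.7980 / 0.1137 = 139.1592

R$139.16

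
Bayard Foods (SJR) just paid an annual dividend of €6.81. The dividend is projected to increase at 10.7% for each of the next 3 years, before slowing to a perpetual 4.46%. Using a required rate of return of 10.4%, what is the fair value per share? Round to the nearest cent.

€141.28

Two-stage DDM. Project D₁…D_3 at 0.107, terminal growth 0.0446, discount at r = 0.104.
D_1 = 7.5387
D_2 = 8.3453
D_3 = 9.2383
Terminal value at t=3: TV = D_4/(r−g) = 9.6503/(0.104−0.0446) = 162.4627
P₀ = 7.5387/(1+0.104)^1 + 8.3453/(1+0.104)^2 + 9.2383/(1+0.104)^3 + 162.4627/(1+0.104)^3 = 141.2799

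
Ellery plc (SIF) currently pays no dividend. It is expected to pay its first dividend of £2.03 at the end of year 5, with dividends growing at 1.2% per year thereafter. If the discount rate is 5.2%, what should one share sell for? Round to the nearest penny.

£41.44

Deferred-dividend DDM. At t=4 the remaining stream is a growing perpetuity with first payment D_5 = 2.03.
V_4 = D_5/(r−g) = 2.03/(0.052−0.012) = 50.7500
P₀ = V_4/(1+r)^4 = 50.7500/(1+0.052)^4 = 41.4355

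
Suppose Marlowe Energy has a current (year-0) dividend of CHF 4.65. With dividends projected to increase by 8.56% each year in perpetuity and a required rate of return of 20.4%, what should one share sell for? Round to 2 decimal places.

CHF 42.64

Gordon growth model: P₀ = D₁/(r − g). D₁ = 4.65 × (1 + 0.0856) = 5.0480.
P₀ = 5.0480 / (0.204 − 0.0856) = 5.0480 / 0.1184 = 42.6355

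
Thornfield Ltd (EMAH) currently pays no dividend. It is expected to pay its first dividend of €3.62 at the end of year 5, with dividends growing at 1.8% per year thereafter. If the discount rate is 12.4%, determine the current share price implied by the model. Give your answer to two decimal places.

Deferred-dividend DDM. At t=4 the remaining stream is a growing perpetuity with first payment D_5 = 3.62.
V_4 = D_5/(r−g) = 3.62/(0.124−0.018) = 34.1509
P₀ = V_4/(1+r)^4 = 34.1509/(1+0.124)^4 = 21.3962

€21.40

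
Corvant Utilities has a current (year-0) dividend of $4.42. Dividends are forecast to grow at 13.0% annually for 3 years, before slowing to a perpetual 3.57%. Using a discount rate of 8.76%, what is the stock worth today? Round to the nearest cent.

Two-stage DDM. Project D₁…D_3 at 0.13, terminal growth 0.0357, discount at r = 0.0876.
D_1 = 4.9946
D_2 = 5.6439
D_3 = 6.3776
Terminal value at t=3: TV = D_4/(r−g) = 6.6053/(0.0876−0.0357) = 127.2695
P₀ = 4.9946/(1+0.0876)^1 + 5.6439/(1+0.0876)^2 + 6.3776/(1+0.0876)^3 + 127.2695/(1+0.0876)^3 = 113.2484

$113.25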